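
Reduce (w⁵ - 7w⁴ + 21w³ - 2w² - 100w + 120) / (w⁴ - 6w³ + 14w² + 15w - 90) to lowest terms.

(w² - 4w + 4)/(w - 3)

Apply the Euclidean algorithm:
  w⁵ - 7w⁴ + 21w³ - 2w² - 100w + 120 = (w - 1)(w⁴ - 6w³ + 14w² + 15w - 90) + (w³ - 3w² + 5w + 30)
  w⁴ - 6w³ + 14w² + 15w - 90 = (w - 3)(w³ - 3w² + 5w + 30) + (0)
The last nonzero remainder w³ - 3w² + 5w + 30 is already monic.
Cancel w³ - 3w² + 5w + 30 from numerator and denominator to get the reduced form.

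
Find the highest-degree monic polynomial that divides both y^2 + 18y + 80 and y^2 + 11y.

1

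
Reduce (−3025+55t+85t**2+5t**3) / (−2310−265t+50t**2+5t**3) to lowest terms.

Euclidean algorithm in ℚ[t]:
  5t**3+85t**2+55t−3025 = (5t**3+50t**2−265t−2310) + (35t**2+320t−715)
  5t**3+50t**2−265t−2310 = ((1/7)t+6/49)(35t**2+320t−715) + (−(9900/49)t−108900/49)
  35t**2+320t−715 = (−(343/1980)t+637/1980)(−(9900/49)t−108900/49) + (0)
Last nonzero remainder: −(9900/49)t−108900/49. Dividing through by −9900/49 gives the monic gcd t+11.
Cancel t+11 from numerator and denominator to get the reduced form.

(−55+6t+t**2)/(−42−t+t**2)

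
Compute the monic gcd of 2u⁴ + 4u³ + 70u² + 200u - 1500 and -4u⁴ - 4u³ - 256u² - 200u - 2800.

u² + 50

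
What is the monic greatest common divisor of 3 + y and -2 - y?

Apply the Euclidean algorithm:
  y + 3 = (-1)(-y - 2) + (1)
  -y - 2 = (-y - 2)(1) + (0)
The last nonzero remainder is the constant 1, so the polynomials are coprime and gcd = 1.

1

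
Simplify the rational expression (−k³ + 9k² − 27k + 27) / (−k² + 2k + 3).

(k² − 6k + 9)/(k + 1)

Repeated division with remainder:
  −k³ + 9k² − 27k + 27 = (k − 7)(−k² + 2k + 3) + (−16k + 48)
  −k² + 2k + 3 = ((1/16)k + 1/16)(−16k + 48) + (0)
Last nonzero remainder: −16k + 48. Dividing through by −16 gives the monic gcd k − 3.
Cancel k − 3 from numerator and denominator to get the reduced form.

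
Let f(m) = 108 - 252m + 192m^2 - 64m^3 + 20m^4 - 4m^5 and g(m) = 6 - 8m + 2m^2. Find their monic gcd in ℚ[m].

3 - 4m + m^2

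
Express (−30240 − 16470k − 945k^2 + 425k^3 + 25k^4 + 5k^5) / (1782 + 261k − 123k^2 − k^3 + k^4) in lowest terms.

Repeated division with remainder:
  5k^5 + 25k^4 + 425k^3 − 945k^2 − 16470k − 30240 = (5k + 30)(k^4 − k^3 − 123k^2 + 261k + 1782) + (1070k^3 + 1440k^2 − 33210k − 83700)
  k^4 − k^3 − 123k^2 + 261k + 1782 = ((1/1070)k − 251/114490)(1070k^3 + 1440k^2 − 33210k − 83700) + (−(1016736/11449)k^2 + (3050208/11449)k + 18301248/11449)
  1070k^3 + 1440k^2 − 33210k − 83700 = (−(6125215/508368)k − 8872975/169456)(−(1016736/11449)k^2 + (3050208/11449)k + 18301248/11449) + (0)
Last nonzero remainder: −(1016736/11449)k^2 + (3050208/11449)k + 18301248/11449. Dividing through by −1016736/11449 gives the monic gcd k^2 − 3k − 18.
Cancel k^2 − 3k − 18 from numerator and denominator to get the reduced form.

(1680 + 635k + 40k^2 + 5k^3)/(−99 + 2k + k^2)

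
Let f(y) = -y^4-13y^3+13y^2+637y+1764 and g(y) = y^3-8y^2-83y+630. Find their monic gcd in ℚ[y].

y^2+2y-63

Repeated division with remainder:
  -y^4-13y^3+13y^2+637y+1764 = (-y-21)(y^3-8y^2-83y+630) + (-238y^2-476y+14994)
  y^3-8y^2-83y+630 = (-(1/238)y+5/119)(-238y^2-476y+14994) + (0)
Last nonzero remainder: -238y^2-476y+14994. Dividing through by -238 gives the monic gcd y^2+2y-63.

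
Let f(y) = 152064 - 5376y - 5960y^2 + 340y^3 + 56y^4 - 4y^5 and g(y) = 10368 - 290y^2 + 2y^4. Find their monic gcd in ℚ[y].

Repeated division with remainder:
  -4y^5 + 56y^4 + 340y^3 - 5960y^2 - 5376y + 152064 = (-2y + 28)(2y^4 - 290y^2 + 10368) + (-240y^3 + 2160y^2 + 15360y - 138240)
  2y^4 - 290y^2 + 10368 = (-(1/120)y - 3/40)(-240y^3 + 2160y^2 + 15360y - 138240) + (0)
Last nonzero remainder: -240y^3 + 2160y^2 + 15360y - 138240. Dividing through by -240 gives the monic gcd y^3 - 9y^2 - 64y + 576.

576 - 64y - 9y^2 + y^3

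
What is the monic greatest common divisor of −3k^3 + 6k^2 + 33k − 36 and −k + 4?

Apply the Euclidean algorithm:
  −3k^3 + 6k^2 + 33k − 36 = (3k^2 + 6k − 9)(−k + 4) + (0)
Last nonzero remainder: −k + 4. Dividing through by −1 gives the monic gcd k − 4.

k − 4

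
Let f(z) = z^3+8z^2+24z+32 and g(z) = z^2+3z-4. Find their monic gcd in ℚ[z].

Apply the Euclidean algorithm:
  z^3+8z^2+24z+32 = (z+5)(z^2+3z-4) + (13z+52)
  z^2+3z-4 = ((1/13)z-1/13)(13z+52) + (0)
Last nonzero remainder: 13z+52. Dividing through by 13 gives the monic gcd z+4.

z+4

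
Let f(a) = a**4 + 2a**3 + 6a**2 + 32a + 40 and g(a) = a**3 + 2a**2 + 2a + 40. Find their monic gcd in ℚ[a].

Euclidean algorithm in ℚ[a]:
  a**4 + 2a**3 + 6a**2 + 32a + 40 = (a)(a**3 + 2a**2 + 2a + 40) + (4a**2 - 8a + 40)
  a**3 + 2a**2 + 2a + 40 = ((1/4)a + 1)(4a**2 - 8a + 40) + (0)
Last nonzero remainder: 4a**2 - 8a + 40. Dividing through by 4 gives the monic gcd a**2 - 2a + 10.

a**2 - 2a + 10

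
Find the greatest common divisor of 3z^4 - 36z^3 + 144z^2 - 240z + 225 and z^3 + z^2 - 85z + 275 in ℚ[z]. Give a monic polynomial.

By polynomial division,
  3z^4 - 36z^3 + 144z^2 - 240z + 225 = (3z - 39)(z^3 + z^2 - 85z + 275) + (438z^2 - 4380z + 10950)
  z^3 + z^2 - 85z + 275 = ((1/438)z + 11/438)(438z^2 - 4380z + 10950) + (0)
Last nonzero remainder: 438z^2 - 4380z + 10950. Dividing through by 438 gives the monic gcd z^2 - 10z + 25.

z^2 - 10z + 25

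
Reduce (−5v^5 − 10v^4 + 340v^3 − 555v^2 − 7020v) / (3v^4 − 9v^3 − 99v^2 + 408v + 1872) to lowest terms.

(−5v^2 − 45v)/(3v + 12)

Apply the Euclidean algorithm:
  −5v^5 − 10v^4 + 340v^3 − 555v^2 − 7020v = (−(5/3)v − 25/3)(3v^4 − 9v^3 − 99v^2 + 408v + 1872) + (100v^3 − 700v^2 − 500v + 15600)
  3v^4 − 9v^3 − 99v^2 + 408v + 1872 = ((3/100)v + 3/25)(100v^3 − 700v^2 − 500v + 15600) + (0)
Last nonzero remainder: 100v^3 − 700v^2 − 500v + 15600. Dividing through by 100 gives the monic gcd v^3 − 7v^2 − 5v + 156.
Cancel v^3 − 7v^2 − 5v + 156 from numerator and denominator to get the reduced form.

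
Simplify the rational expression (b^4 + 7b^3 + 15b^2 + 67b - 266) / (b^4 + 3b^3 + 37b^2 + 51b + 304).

Repeated division with remainder:
  b^4 + 7b^3 + 15b^2 + 67b - 266 = (b^4 + 3b^3 + 37b^2 + 51b + 304) + (4b^3 - 22b^2 + 16b - 570)
  b^4 + 3b^3 + 37b^2 + 51b + 304 = ((1/4)b + 17/8)(4b^3 - 22b^2 + 16b - 570) + ((319/4)b^2 + (319/2)b + 6061/4)
  4b^3 - 22b^2 + 16b - 570 = ((16/319)b - 120/319)((319/4)b^2 + (319/2)b + 6061/4) + (0)
Last nonzero remainder: (319/4)b^2 + (319/2)b + 6061/4. Dividing through by 319/4 gives the monic gcd b^2 + 2b + 19.
Cancel b^2 + 2b + 19 from numerator and denominator to get the reduced form.

(b^2 + 5b - 14)/(b^2 + b + 16)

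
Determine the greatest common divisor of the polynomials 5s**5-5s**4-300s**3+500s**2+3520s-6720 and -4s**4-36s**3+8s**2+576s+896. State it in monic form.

s**3+7s**2-16s-112

Apply the Euclidean algorithm:
  5s**5-5s**4-300s**3+500s**2+3520s-6720 = (-(5/4)s+25/2)(-4s**4-36s**3+8s**2+576s+896) + (160s**3+1120s**2-2560s-17920)
  -4s**4-36s**3+8s**2+576s+896 = (-(1/40)s-1/20)(160s**3+1120s**2-2560s-17920) + (0)
Last nonzero remainder: 160s**3+1120s**2-2560s-17920. Dividing through by 160 gives the monic gcd s**3+7s**2-16s-112.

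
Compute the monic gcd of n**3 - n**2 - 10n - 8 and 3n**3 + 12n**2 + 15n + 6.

n**2 + 3n + 2

Euclidean algorithm in ℚ[n]:
  n**3 - n**2 - 10n - 8 = (1/3)(3n**3 + 12n**2 + 15n + 6) + (-5n**2 - 15n - 10)
  3n**3 + 12n**2 + 15n + 6 = (-(3/5)n - 3/5)(-5n**2 - 15n - 10) + (0)
Last nonzero remainder: -5n**2 - 15n - 10. Dividing through by -5 gives the monic gcd n**2 + 3n + 2.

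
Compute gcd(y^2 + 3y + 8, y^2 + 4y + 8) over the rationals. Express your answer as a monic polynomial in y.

1

Apply the Euclidean algorithm:
  y^2 + 3y + 8 = (y^2 + 4y + 8) + (-y)
  y^2 + 4y + 8 = (-y - 4)(-y) + (8)
  -y = (-(1/8)y)(8) + (0)
The last nonzero remainder is the constant 8, so the polynomials are coprime and gcd = 1.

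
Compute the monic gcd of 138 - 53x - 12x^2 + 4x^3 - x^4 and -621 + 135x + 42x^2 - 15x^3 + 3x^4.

69 + 8x - 2x^2 + x^3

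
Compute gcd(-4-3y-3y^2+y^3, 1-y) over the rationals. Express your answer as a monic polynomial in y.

Repeated division with remainder:
  y^3-3y^2-3y-4 = (-y^2+2y+5)(-y+1) + (-9)
  -y+1 = ((1/9)y-1/9)(-9) + (0)
The last nonzero remainder is the constant -9, so the polynomials are coprime and gcd = 1.

1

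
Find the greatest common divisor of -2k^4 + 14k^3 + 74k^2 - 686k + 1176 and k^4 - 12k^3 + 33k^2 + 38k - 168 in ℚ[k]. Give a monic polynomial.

k^3 - 14k^2 + 61k - 84

Repeated division with remainder:
  -2k^4 + 14k^3 + 74k^2 - 686k + 1176 = (-2)(k^4 - 12k^3 + 33k^2 + 38k - 168) + (-10k^3 + 140k^2 - 610k + 840)
  k^4 - 12k^3 + 33k^2 + 38k - 168 = (-(1/10)k - 1/5)(-10k^3 + 140k^2 - 610k + 840) + (0)
Last nonzero remainder: -10k^3 + 140k^2 - 610k + 840. Dividing through by -10 gives the monic gcd k^3 - 14k^2 + 61k - 84.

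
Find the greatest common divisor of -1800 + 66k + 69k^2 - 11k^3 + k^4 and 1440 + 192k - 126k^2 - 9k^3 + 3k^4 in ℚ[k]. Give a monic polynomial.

-24 - 2k + k^2

By polynomial division,
  k^4 - 11k^3 + 69k^2 + 66k - 1800 = (1/3)(3k^4 - 9k^3 - 126k^2 + 192k + 1440) + (-8k^3 + 111k^2 + 2k - 2280)
  3k^4 - 9k^3 - 126k^2 + 192k + 1440 = (-(3/8)k - 261/64)(-8k^3 + 111k^2 + 2k - 2280) + ((20955/64)k^2 - (20955/32)k - 62865/8)
  -8k^3 + 111k^2 + 2k - 2280 = (-(512/20955)k + 1216/4191)((20955/64)k^2 - (20955/32)k - 62865/8) + (0)
Last nonzero remainder: (20955/64)k^2 - (20955/32)k - 62865/8. Dividing through by 20955/64 gives the monic gcd k^2 - 2k - 24.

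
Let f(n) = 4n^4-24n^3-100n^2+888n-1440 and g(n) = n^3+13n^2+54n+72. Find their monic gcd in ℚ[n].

n+6

Euclidean algorithm in ℚ[n]:
  4n^4-24n^3-100n^2+888n-1440 = (4n-76)(n^3+13n^2+54n+72) + (672n^2+4704n+4032)
  n^3+13n^2+54n+72 = ((1/672)n+1/112)(672n^2+4704n+4032) + (6n+36)
  672n^2+4704n+4032 = (112n+112)(6n+36) + (0)
Last nonzero remainder: 6n+36. Dividing through by 6 gives the monic gcd n+6.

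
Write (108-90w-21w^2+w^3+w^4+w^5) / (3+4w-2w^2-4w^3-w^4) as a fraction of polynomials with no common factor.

(36-6w+w^2-w^3)/(1+2w+w^2)

Apply the Euclidean algorithm:
  w^5+w^4+w^3-21w^2-90w+108 = (-w+3)(-w^4-4w^3-2w^2+4w+3) + (11w^3-11w^2-99w+99)
  -w^4-4w^3-2w^2+4w+3 = (-(1/11)w-5/11)(11w^3-11w^2-99w+99) + (-16w^2-32w+48)
  11w^3-11w^2-99w+99 = (-(11/16)w+33/16)(-16w^2-32w+48) + (0)
Last nonzero remainder: -16w^2-32w+48. Dividing through by -16 gives the monic gcd w^2+2w-3.
Cancel w^2+2w-3 from numerator and denominator to get the reduced form.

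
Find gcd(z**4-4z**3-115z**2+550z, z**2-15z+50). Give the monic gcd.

Euclidean algorithm in ℚ[z]:
  z**4-4z**3-115z**2+550z = (z**2+11z)(z**2-15z+50) + (0)
The last nonzero remainder z**2-15z+50 is already monic.

z**2-15z+50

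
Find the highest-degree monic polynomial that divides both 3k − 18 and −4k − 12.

1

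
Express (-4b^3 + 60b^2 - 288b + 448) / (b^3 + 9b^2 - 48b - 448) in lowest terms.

(-4b^2 + 32b - 64)/(b^2 + 16b + 64)

By polynomial division,
  -4b^3 + 60b^2 - 288b + 448 = (-4)(b^3 + 9b^2 - 48b - 448) + (96b^2 - 480b - 1344)
  b^3 + 9b^2 - 48b - 448 = ((1/96)b + 7/48)(96b^2 - 480b - 1344) + (36b - 252)
  96b^2 - 480b - 1344 = ((8/3)b + 16/3)(36b - 252) + (0)
Last nonzero remainder: 36b - 252. Dividing through by 36 gives the monic gcd b - 7.
Cancel b - 7 from numerator and denominator to get the reduced form.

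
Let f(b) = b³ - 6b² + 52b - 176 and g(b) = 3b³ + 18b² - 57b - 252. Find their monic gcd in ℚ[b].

b - 4

Euclidean algorithm in ℚ[b]:
  b³ - 6b² + 52b - 176 = (1/3)(3b³ + 18b² - 57b - 252) + (-12b² + 71b - 92)
  3b³ + 18b² - 57b - 252 = (-(1/4)b - 143/48)(-12b² + 71b - 92) + ((6313/48)b - 6313/12)
  -12b² + 71b - 92 = (-(576/6313)b + 1104/6313)((6313/48)b - 6313/12) + (0)
Last nonzero remainder: (6313/48)b - 6313/12. Dividing through by 6313/48 gives the monic gcd b - 4.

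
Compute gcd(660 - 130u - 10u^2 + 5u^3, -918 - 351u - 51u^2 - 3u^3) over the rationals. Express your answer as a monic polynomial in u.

6 + u

Repeated division with remainder:
  5u^3 - 10u^2 - 130u + 660 = (-5/3)(-3u^3 - 51u^2 - 351u - 918) + (-95u^2 - 715u - 870)
  -3u^3 - 51u^2 - 351u - 918 = ((3/95)u + 108/361)(-95u^2 - 715u - 870) + (-(39573/361)u - 237438/361)
  -95u^2 - 715u - 870 = ((34295/39573)u + 52345/39573)(-(39573/361)u - 237438/361) + (0)
Last nonzero remainder: -(39573/361)u - 237438/361. Dividing through by -39573/361 gives the monic gcd u + 6.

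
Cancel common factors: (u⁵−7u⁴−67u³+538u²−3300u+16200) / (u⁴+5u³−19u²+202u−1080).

By polynomial division,
  u⁵−7u⁴−67u³+538u²−3300u+16200 = (u−12)(u⁴+5u³−19u²+202u−1080) + (12u³+108u²+204u+3240)
  u⁴+5u³−19u²+202u−1080 = ((1/12)u−1/3)(12u³+108u²+204u+3240) + (0)
Last nonzero remainder: 12u³+108u²+204u+3240. Dividing through by 12 gives the monic gcd u³+9u²+17u+270.
Cancel u³+9u²+17u+270 from numerator and denominator to get the reduced form.

(u²−16u+60)/(u−4)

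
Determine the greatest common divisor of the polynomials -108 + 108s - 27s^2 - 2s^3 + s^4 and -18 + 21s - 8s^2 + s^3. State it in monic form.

Euclidean algorithm in ℚ[s]:
  s^4 - 2s^3 - 27s^2 + 108s - 108 = (s + 6)(s^3 - 8s^2 + 21s - 18) + (0)
The last nonzero remainder s^3 - 8s^2 + 21s - 18 is already monic.

-18 + 21s - 8s^2 + s^3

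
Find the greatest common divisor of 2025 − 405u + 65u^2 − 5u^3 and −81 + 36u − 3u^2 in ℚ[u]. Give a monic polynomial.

−9 + u

By polynomial division,
  −5u^3 + 65u^2 − 405u + 2025 = ((5/3)u − 5/3)(−3u^2 + 36u − 81) + (−210u + 1890)
  −3u^2 + 36u − 81 = ((1/70)u − 3/70)(−210u + 1890) + (0)
Last nonzero remainder: −210u + 1890. Dividing through by −210 gives the monic gcd u − 9.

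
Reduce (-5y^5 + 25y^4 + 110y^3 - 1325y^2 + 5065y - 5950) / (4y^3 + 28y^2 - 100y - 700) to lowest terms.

Repeated division with remainder:
  -5y^5 + 25y^4 + 110y^3 - 1325y^2 + 5065y - 5950 = (-(5/4)y^2 + 15y - 435/4)(4y^3 + 28y^2 - 100y - 700) + (2345y^2 + 4690y - 82075)
  4y^3 + 28y^2 - 100y - 700 = ((4/2345)y + 4/469)(2345y^2 + 4690y - 82075) + (0)
Last nonzero remainder: 2345y^2 + 4690y - 82075. Dividing through by 2345 gives the monic gcd y^2 + 2y - 35.
Cancel y^2 + 2y - 35 from numerator and denominator to get the reduced form.

(-5y^3 + 35y^2 - 135y + 170)/(4y + 20)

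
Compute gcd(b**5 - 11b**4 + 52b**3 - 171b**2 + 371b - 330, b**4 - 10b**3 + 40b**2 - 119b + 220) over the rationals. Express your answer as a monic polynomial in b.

b**3 - 6b**2 + 16b - 55

By polynomial division,
  b**5 - 11b**4 + 52b**3 - 171b**2 + 371b - 330 = (b - 1)(b**4 - 10b**3 + 40b**2 - 119b + 220) + (2b**3 - 12b**2 + 32b - 110)
  b**4 - 10b**3 + 40b**2 - 119b + 220 = ((1/2)b - 2)(2b**3 - 12b**2 + 32b - 110) + (0)
Last nonzero remainder: 2b**3 - 12b**2 + 32b - 110. Dividing through by 2 gives the monic gcd b**3 - 6b**2 + 16b - 55.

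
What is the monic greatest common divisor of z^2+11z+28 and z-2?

1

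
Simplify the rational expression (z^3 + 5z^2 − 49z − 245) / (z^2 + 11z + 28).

(z^2 − 2z − 35)/(z + 4)

Apply the Euclidean algorithm:
  z^3 + 5z^2 − 49z − 245 = (z − 6)(z^2 + 11z + 28) + (−11z − 77)
  z^2 + 11z + 28 = (−(1/11)z − 4/11)(−11z − 77) + (0)
Last nonzero remainder: −11z − 77. Dividing through by −11 gives the monic gcd z + 7.
Cancel z + 7 from numerator and denominator to get the reduced form.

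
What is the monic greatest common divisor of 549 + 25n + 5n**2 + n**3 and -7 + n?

1

By polynomial division,
  n**3 + 5n**2 + 25n + 549 = (n**2 + 12n + 109)(n - 7) + (1312)
  n - 7 = ((1/1312)n - 7/1312)(1312) + (0)
The last nonzero remainder is the constant 1312, so the polynomials are coprime and gcd = 1.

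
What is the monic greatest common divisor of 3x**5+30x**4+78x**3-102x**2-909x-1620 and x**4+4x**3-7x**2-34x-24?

x**2+x-12

Repeated division with remainder:
  3x**5+30x**4+78x**3-102x**2-909x-1620 = (3x+18)(x**4+4x**3-7x**2-34x-24) + (27x**3+126x**2-225x-1188)
  x**4+4x**3-7x**2-34x-24 = ((1/27)x-2/81)(27x**3+126x**2-225x-1188) + ((40/9)x**2+(40/9)x-160/3)
  27x**3+126x**2-225x-1188 = ((243/40)x+891/40)((40/9)x**2+(40/9)x-160/3) + (0)
Last nonzero remainder: (40/9)x**2+(40/9)x-160/3. Dividing through by 40/9 gives the monic gcd x**2+x-12.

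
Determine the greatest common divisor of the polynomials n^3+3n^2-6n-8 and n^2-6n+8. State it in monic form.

By polynomial division,
  n^3+3n^2-6n-8 = (n+9)(n^2-6n+8) + (40n-80)
  n^2-6n+8 = ((1/40)n-1/10)(40n-80) + (0)
Last nonzero remainder: 40n-80. Dividing through by 40 gives the monic gcd n-2.

n-2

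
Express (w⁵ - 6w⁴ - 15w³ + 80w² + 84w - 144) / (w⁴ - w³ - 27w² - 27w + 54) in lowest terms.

(w² - 2w - 8)/(w + 3)

Repeated division with remainder:
  w⁵ - 6w⁴ - 15w³ + 80w² + 84w - 144 = (w - 5)(w⁴ - w³ - 27w² - 27w + 54) + (7w³ - 28w² - 105w + 126)
  w⁴ - w³ - 27w² - 27w + 54 = ((1/7)w + 3/7)(7w³ - 28w² - 105w + 126) + (0)
Last nonzero remainder: 7w³ - 28w² - 105w + 126. Dividing through by 7 gives the monic gcd w³ - 4w² - 15w + 18.
Cancel w³ - 4w² - 15w + 18 from numerator and denominator to get the reduced form.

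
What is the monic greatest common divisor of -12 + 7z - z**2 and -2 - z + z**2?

1

By polynomial division,
  -z**2 + 7z - 12 = (-1)(z**2 - z - 2) + (6z - 14)
  z**2 - z - 2 = ((1/6)z + 2/9)(6z - 14) + (10/9)
  6z - 14 = ((27/5)z - 63/5)(10/9) + (0)
The last nonzero remainder is the constant 10/9, so the polynomials are coprime and gcd = 1.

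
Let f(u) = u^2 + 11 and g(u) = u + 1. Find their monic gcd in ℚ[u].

By polynomial division,
  u^2 + 11 = (u - 1)(u + 1) + (12)
  u + 1 = ((1/12)u + 1/12)(12) + (0)
The last nonzero remainder is the constant 12, so the polynomials are coprime and gcd = 1.

1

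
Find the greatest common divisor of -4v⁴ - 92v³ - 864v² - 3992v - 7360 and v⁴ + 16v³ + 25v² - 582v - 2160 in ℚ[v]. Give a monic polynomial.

v² + 13v + 40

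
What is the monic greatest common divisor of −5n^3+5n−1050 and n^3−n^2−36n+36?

n+6

Repeated division with remainder:
  −5n^3+5n−1050 = (−5)(n^3−n^2−36n+36) + (−5n^2−175n−870)
  n^3−n^2−36n+36 = (−(1/5)n+36/5)(−5n^2−175n−870) + (1050n+6300)
  −5n^2−175n−870 = (−(1/210)n−29/210)(1050n+6300) + (0)
Last nonzero remainder: 1050n+6300. Dividing through by 1050 gives the monic gcd n+6.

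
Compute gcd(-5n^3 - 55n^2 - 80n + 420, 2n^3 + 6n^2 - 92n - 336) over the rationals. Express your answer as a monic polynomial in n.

Euclidean algorithm in ℚ[n]:
  -5n^3 - 55n^2 - 80n + 420 = (-5/2)(2n^3 + 6n^2 - 92n - 336) + (-40n^2 - 310n - 420)
  2n^3 + 6n^2 - 92n - 336 = (-(1/20)n + 19/80)(-40n^2 - 310n - 420) + (-(315/8)n - 945/4)
  -40n^2 - 310n - 420 = ((64/63)n + 16/9)(-(315/8)n - 945/4) + (0)
Last nonzero remainder: -(315/8)n - 945/4. Dividing through by -315/8 gives the monic gcd n + 6.

n + 6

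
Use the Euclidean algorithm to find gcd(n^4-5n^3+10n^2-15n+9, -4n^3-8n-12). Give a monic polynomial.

Apply the Euclidean algorithm:
  n^4-5n^3+10n^2-15n+9 = (-(1/4)n+5/4)(-4n^3-8n-12) + (8n^2-8n+24)
  -4n^3-8n-12 = (-(1/2)n-1/2)(8n^2-8n+24) + (0)
Last nonzero remainder: 8n^2-8n+24. Dividing through by 8 gives the monic gcd n^2-n+3.

n^2-n+3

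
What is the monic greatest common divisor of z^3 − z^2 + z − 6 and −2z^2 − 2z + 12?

z − 2

By polynomial division,
  z^3 − z^2 + z − 6 = (−(1/2)z + 1)(−2z^2 − 2z + 12) + (9z − 18)
  −2z^2 − 2z + 12 = (−(2/9)z − 2/3)(9z − 18) + (0)
Last nonzero remainder: 9z − 18. Dividing through by 9 gives the monic gcd z − 2.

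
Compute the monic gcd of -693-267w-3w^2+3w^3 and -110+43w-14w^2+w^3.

-11+w

Repeated division with remainder:
  3w^3-3w^2-267w-693 = (3)(w^3-14w^2+43w-110) + (39w^2-396w-363)
  w^3-14w^2+43w-110 = ((1/39)w-50/507)(39w^2-396w-363) + ((2240/169)w-24640/169)
  39w^2-396w-363 = ((6591/2240)w+5577/2240)((2240/169)w-24640/169) + (0)
Last nonzero remainder: (2240/169)w-24640/169. Dividing through by 2240/169 gives the monic gcd w-11.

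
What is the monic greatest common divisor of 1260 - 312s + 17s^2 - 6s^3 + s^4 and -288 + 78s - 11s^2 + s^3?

Euclidean algorithm in ℚ[s]:
  s^4 - 6s^3 + 17s^2 - 312s + 1260 = (s + 5)(s^3 - 11s^2 + 78s - 288) + (-6s^2 - 414s + 2700)
  s^3 - 11s^2 + 78s - 288 = (-(1/6)s + 40/3)(-6s^2 - 414s + 2700) + (6048s - 36288)
  -6s^2 - 414s + 2700 = (-(1/1008)s - 25/336)(6048s - 36288) + (0)
Last nonzero remainder: 6048s - 36288. Dividing through by 6048 gives the monic gcd s - 6.

-6 + s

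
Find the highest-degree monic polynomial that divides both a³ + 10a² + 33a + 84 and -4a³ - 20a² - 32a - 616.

a + 7

By polynomial division,
  a³ + 10a² + 33a + 84 = (-1/4)(-4a³ - 20a² - 32a - 616) + (5a² + 25a - 70)
  -4a³ - 20a² - 32a - 616 = (-(4/5)a)(5a² + 25a - 70) + (-88a - 616)
  5a² + 25a - 70 = (-(5/88)a + 5/44)(-88a - 616) + (0)
Last nonzero remainder: -88a - 616. Dividing through by -88 gives the monic gcd a + 7.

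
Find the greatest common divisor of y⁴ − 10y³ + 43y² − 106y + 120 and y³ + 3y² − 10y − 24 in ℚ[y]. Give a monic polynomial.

y − 3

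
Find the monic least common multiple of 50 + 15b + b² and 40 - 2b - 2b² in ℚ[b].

Euclidean algorithm in ℚ[b]:
  b² + 15b + 50 = (-1/2)(-2b² - 2b + 40) + (14b + 70)
  -2b² - 2b + 40 = (-(1/7)b + 4/7)(14b + 70) + (0)
Last nonzero remainder: 14b + 70. Dividing through by 14 gives the monic gcd b + 5.
Then lcm(f, g) = f·g / gcd(f, g); expanding and making the result monic gives the answer.

-200 - 10b + 11b² + b³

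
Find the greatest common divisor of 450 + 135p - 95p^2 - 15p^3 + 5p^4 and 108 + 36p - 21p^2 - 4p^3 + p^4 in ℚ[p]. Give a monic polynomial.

Apply the Euclidean algorithm:
  5p^4 - 15p^3 - 95p^2 + 135p + 450 = (5)(p^4 - 4p^3 - 21p^2 + 36p + 108) + (5p^3 + 10p^2 - 45p - 90)
  p^4 - 4p^3 - 21p^2 + 36p + 108 = ((1/5)p - 6/5)(5p^3 + 10p^2 - 45p - 90) + (0)
Last nonzero remainder: 5p^3 + 10p^2 - 45p - 90. Dividing through by 5 gives the monic gcd p^3 + 2p^2 - 9p - 18.

-18 - 9p + 2p^2 + p^3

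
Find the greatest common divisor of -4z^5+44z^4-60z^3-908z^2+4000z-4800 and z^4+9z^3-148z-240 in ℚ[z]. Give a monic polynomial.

Apply the Euclidean algorithm:
  -4z^5+44z^4-60z^3-908z^2+4000z-4800 = (-4z+80)(z^4+9z^3-148z-240) + (-780z^3-1500z^2+14880z+14400)
  z^4+9z^3-148z-240 = (-(1/780)z-23/2535)(-780z^3-1500z^2+14880z+14400) + ((924/169)z^2+(924/169)z-18480/169)
  -780z^3-1500z^2+14880z+14400 = (-(10985/77)z-10140/77)((924/169)z^2+(924/169)z-18480/169) + (0)
Last nonzero remainder: (924/169)z^2+(924/169)z-18480/169. Dividing through by 924/169 gives the monic gcd z^2+z-20.

z^2+z-20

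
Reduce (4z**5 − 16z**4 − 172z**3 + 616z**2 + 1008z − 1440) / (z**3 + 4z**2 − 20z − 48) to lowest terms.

Apply the Euclidean algorithm:
  4z**5 − 16z**4 − 172z**3 + 616z**2 + 1008z − 1440 = (4z**2 − 32z + 36)(z**3 + 4z**2 − 20z − 48) + (24z**2 + 192z + 288)
  z**3 + 4z**2 − 20z − 48 = ((1/24)z − 1/6)(24z**2 + 192z + 288) + (0)
Last nonzero remainder: 24z**2 + 192z + 288. Dividing through by 24 gives the monic gcd z**2 + 8z + 12.
Cancel z**2 + 8z + 12 from numerator and denominator to get the reduced form.

(4z**3 − 48z**2 + 164z − 120)/(z − 4)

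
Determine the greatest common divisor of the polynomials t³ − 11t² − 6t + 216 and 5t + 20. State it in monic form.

t + 4

By polynomial division,
  t³ − 11t² − 6t + 216 = ((1/5)t² − 3t + 54/5)(5t + 20) + (0)
Last nonzero remainder: 5t + 20. Dividing through by 5 gives the monic gcd t + 4.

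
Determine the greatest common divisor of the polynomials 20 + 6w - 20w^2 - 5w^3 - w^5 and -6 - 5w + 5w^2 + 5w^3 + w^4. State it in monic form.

-2 - w + 2w^2 + w^3

Euclidean algorithm in ℚ[w]:
  -w^5 - 5w^3 - 20w^2 + 6w + 20 = (-w + 5)(w^4 + 5w^3 + 5w^2 - 5w - 6) + (-25w^3 - 50w^2 + 25w + 50)
  w^4 + 5w^3 + 5w^2 - 5w - 6 = (-(1/25)w - 3/25)(-25w^3 - 50w^2 + 25w + 50) + (0)
Last nonzero remainder: -25w^3 - 50w^2 + 25w + 50. Dividing through by -25 gives the monic gcd w^3 + 2w^2 - w - 2.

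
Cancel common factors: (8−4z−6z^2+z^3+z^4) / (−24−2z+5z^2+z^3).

(−4+3z^2+z^3)/(12+7z+z^2)

Repeated division with remainder:
  z^4+z^3−6z^2−4z+8 = (z−4)(z^3+5z^2−2z−24) + (16z^2+12z−88)
  z^3+5z^2−2z−24 = ((1/16)z+17/64)(16z^2+12z−88) + ((5/16)z−5/8)
  16z^2+12z−88 = ((256/5)z+704/5)((5/16)z−5/8) + (0)
Last nonzero remainder: (5/16)z−5/8. Dividing through by 5/16 gives the monic gcd z−2.
Cancel z−2 from numerator and denominator to get the reduced form.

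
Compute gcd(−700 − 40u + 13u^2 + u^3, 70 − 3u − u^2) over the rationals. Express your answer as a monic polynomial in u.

Apply the Euclidean algorithm:
  u^3 + 13u^2 − 40u − 700 = (−u − 10)(−u^2 − 3u + 70) + (0)
Last nonzero remainder: −u^2 − 3u + 70. Dividing through by −1 gives the monic gcd u^2 + 3u − 70.

−70 + 3u + u^2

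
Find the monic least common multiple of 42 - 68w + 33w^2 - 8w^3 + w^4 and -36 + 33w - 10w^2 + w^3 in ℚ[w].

504 - 1110w + 914w^2 - 395w^3 + 101w^4 - 15w^5 + w^6

By polynomial division,
  w^4 - 8w^3 + 33w^2 - 68w + 42 = (w + 2)(w^3 - 10w^2 + 33w - 36) + (20w^2 - 98w + 114)
  w^3 - 10w^2 + 33w - 36 = ((1/20)w - 51/200)(20w^2 - 98w + 114) + ((231/100)w - 693/100)
  20w^2 - 98w + 114 = ((2000/231)w - 3800/231)((231/100)w - 693/100) + (0)
Last nonzero remainder: (231/100)w - 693/100. Dividing through by 231/100 gives the monic gcd w - 3.
Then lcm(f, g) = f·g / gcd(f, g); expanding and making the result monic gives the answer.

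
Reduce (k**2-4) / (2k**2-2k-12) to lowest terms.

(k-2)/(2k-6)

By polynomial division,
  k**2-4 = (1/2)(2k**2-2k-12) + (k+2)
  2k**2-2k-12 = (2k-6)(k+2) + (0)
The last nonzero remainder k+2 is already monic.
Cancel k+2 from numerator and denominator to get the reduced form.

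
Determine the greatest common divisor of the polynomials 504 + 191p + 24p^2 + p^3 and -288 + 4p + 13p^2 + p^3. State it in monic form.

Apply the Euclidean algorithm:
  p^3 + 24p^2 + 191p + 504 = (p^3 + 13p^2 + 4p - 288) + (11p^2 + 187p + 792)
  p^3 + 13p^2 + 4p - 288 = ((1/11)p - 4/11)(11p^2 + 187p + 792) + (0)
Last nonzero remainder: 11p^2 + 187p + 792. Dividing through by 11 gives the monic gcd p^2 + 17p + 72.

72 + 17p + p^2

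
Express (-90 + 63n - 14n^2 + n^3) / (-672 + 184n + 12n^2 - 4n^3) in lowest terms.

(-15 + 8n - n^2)/(-112 + 12n + 4n^2)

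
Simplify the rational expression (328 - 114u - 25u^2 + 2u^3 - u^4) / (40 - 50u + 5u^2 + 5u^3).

Repeated division with remainder:
  -u^4 + 2u^3 - 25u^2 - 114u + 328 = (-(1/5)u + 3/5)(5u^3 + 5u^2 - 50u + 40) + (-38u^2 - 76u + 304)
  5u^3 + 5u^2 - 50u + 40 = (-(5/38)u + 5/38)(-38u^2 - 76u + 304) + (0)
Last nonzero remainder: -38u^2 - 76u + 304. Dividing through by -38 gives the monic gcd u^2 + 2u - 8.
Cancel u^2 + 2u - 8 from numerator and denominator to get the reduced form.

(-41 + 4u - u^2)/(-5 + 5u)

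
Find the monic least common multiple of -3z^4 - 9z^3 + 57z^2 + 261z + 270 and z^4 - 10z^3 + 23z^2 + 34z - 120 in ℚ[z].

Repeated division with remainder:
  -3z^4 - 9z^3 + 57z^2 + 261z + 270 = (-3)(z^4 - 10z^3 + 23z^2 + 34z - 120) + (-39z^3 + 126z^2 + 363z - 90)
  z^4 - 10z^3 + 23z^2 + 34z - 120 = (-(1/39)z + 88/507)(-39z^3 + 126z^2 + 363z - 90) + ((1764/169)z^2 - (5292/169)z - 17640/169)
  -39z^3 + 126z^2 + 363z - 90 = (-(2197/588)z + 169/196)((1764/169)z^2 - (5292/169)z - 17640/169) + (0)
Last nonzero remainder: (1764/169)z^2 - (5292/169)z - 17640/169. Dividing through by 1764/169 gives the monic gcd z^2 - 3z - 10.
Then lcm(f, g) = f·g / gcd(f, g); expanding and making the result monic gives the answer.

z^6 - 4z^5 - 28z^4 + 82z^3 + 291z^2 - 414z - 1080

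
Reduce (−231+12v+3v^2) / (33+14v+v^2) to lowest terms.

(−21+3v)/(3+v)

Euclidean algorithm in ℚ[v]:
  3v^2+12v−231 = (3)(v^2+14v+33) + (−30v−330)
  v^2+14v+33 = (−(1/30)v−1/10)(−30v−330) + (0)
Last nonzero remainder: −30v−330. Dividing through by −30 gives the monic gcd v+11.
Cancel v+11 from numerator and denominator to get the reduced form.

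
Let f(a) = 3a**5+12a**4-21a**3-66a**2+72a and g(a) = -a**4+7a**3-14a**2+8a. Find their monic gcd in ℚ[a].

Euclidean algorithm in ℚ[a]:
  3a**5+12a**4-21a**3-66a**2+72a = (-3a-33)(-a**4+7a**3-14a**2+8a) + (168a**3-504a**2+336a)
  -a**4+7a**3-14a**2+8a = (-(1/168)a+1/42)(168a**3-504a**2+336a) + (0)
Last nonzero remainder: 168a**3-504a**2+336a. Dividing through by 168 gives the monic gcd a**3-3a**2+2a.

a**3-3a**2+2a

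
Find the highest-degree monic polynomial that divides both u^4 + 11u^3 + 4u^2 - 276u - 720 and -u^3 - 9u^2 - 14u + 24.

By polynomial division,
  u^4 + 11u^3 + 4u^2 - 276u - 720 = (-u - 2)(-u^3 - 9u^2 - 14u + 24) + (-28u^2 - 280u - 672)
  -u^3 - 9u^2 - 14u + 24 = ((1/28)u - 1/28)(-28u^2 - 280u - 672) + (0)
Last nonzero remainder: -28u^2 - 280u - 672. Dividing through by -28 gives the monic gcd u^2 + 10u + 24.

u^2 + 10u + 24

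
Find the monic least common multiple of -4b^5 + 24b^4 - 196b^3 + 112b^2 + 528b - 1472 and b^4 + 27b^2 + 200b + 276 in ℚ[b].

Euclidean algorithm in ℚ[b]:
  -4b^5 + 24b^4 - 196b^3 + 112b^2 + 528b - 1472 = (-4b + 24)(b^4 + 27b^2 + 200b + 276) + (-88b^3 + 264b^2 - 3168b - 8096)
  b^4 + 27b^2 + 200b + 276 = (-(1/88)b - 3/88)(-88b^3 + 264b^2 - 3168b - 8096) + (0)
Last nonzero remainder: -88b^3 + 264b^2 - 3168b - 8096. Dividing through by -88 gives the monic gcd b^3 - 3b^2 + 36b + 92.
Then lcm(f, g) = f·g / gcd(f, g); expanding and making the result monic gives the answer.

b^6 - 3b^5 + 31b^4 + 119b^3 - 216b^2 - 28b + 1104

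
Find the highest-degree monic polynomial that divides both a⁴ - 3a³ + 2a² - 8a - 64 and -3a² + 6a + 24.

Apply the Euclidean algorithm:
  a⁴ - 3a³ + 2a² - 8a - 64 = (-(1/3)a² + (1/3)a - 8/3)(-3a² + 6a + 24) + (0)
Last nonzero remainder: -3a² + 6a + 24. Dividing through by -3 gives the monic gcd a² - 2a - 8.

a² - 2a - 8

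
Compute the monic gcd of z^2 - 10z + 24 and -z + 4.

z - 4

Euclidean algorithm in ℚ[z]:
  z^2 - 10z + 24 = (-z + 6)(-z + 4) + (0)
Last nonzero remainder: -z + 4. Dividing through by -1 gives the monic gcd z - 4.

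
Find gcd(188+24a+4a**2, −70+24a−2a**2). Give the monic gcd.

1

Apply the Euclidean algorithm:
  4a**2+24a+188 = (−2)(−2a**2+24a−70) + (72a+48)
  −2a**2+24a−70 = (−(1/36)a+19/54)(72a+48) + (−782/9)
  72a+48 = (−(324/391)a−216/391)(−782/9) + (0)
The last nonzero remainder is the constant −782/9, so the polynomials are coprime and gcd = 1.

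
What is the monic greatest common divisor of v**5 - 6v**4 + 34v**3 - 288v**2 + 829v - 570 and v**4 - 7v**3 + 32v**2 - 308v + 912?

v**2 + 3v + 38

By polynomial division,
  v**5 - 6v**4 + 34v**3 - 288v**2 + 829v - 570 = (v + 1)(v**4 - 7v**3 + 32v**2 - 308v + 912) + (9v**3 - 12v**2 + 225v - 1482)
  v**4 - 7v**3 + 32v**2 - 308v + 912 = ((1/9)v - 17/27)(9v**3 - 12v**2 + 225v - 1482) + (-(5/9)v**2 - (5/3)v - 190/9)
  9v**3 - 12v**2 + 225v - 1482 = (-(81/5)v + 351/5)(-(5/9)v**2 - (5/3)v - 190/9) + (0)
Last nonzero remainder: -(5/9)v**2 - (5/3)v - 190/9. Dividing through by -5/9 gives the monic gcd v**2 + 3v + 38.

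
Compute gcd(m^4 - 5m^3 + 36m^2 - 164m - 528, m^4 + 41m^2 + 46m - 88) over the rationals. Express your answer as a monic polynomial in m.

m^3 + m^2 + 42m + 88

Apply the Euclidean algorithm:
  m^4 - 5m^3 + 36m^2 - 164m - 528 = (m^4 + 41m^2 + 46m - 88) + (-5m^3 - 5m^2 - 210m - 440)
  m^4 + 41m^2 + 46m - 88 = (-(1/5)m + 1/5)(-5m^3 - 5m^2 - 210m - 440) + (0)
Last nonzero remainder: -5m^3 - 5m^2 - 210m - 440. Dividing through by -5 gives the monic gcd m^3 + m^2 + 42m + 88.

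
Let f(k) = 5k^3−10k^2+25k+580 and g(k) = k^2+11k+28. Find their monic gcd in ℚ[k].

k+4

Repeated division with remainder:
  5k^3−10k^2+25k+580 = (5k−65)(k^2+11k+28) + (600k+2400)
  k^2+11k+28 = ((1/600)k+7/600)(600k+2400) + (0)
Last nonzero remainder: 600k+2400. Dividing through by 600 gives the monic gcd k+4.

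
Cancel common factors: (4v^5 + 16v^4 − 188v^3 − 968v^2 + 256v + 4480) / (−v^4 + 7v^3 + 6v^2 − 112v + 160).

By polynomial division,
  4v^5 + 16v^4 − 188v^3 − 968v^2 + 256v + 4480 = (−4v − 44)(−v^4 + 7v^3 + 6v^2 − 112v + 160) + (144v^3 − 1152v^2 − 4032v + 11520)
  −v^4 + 7v^3 + 6v^2 − 112v + 160 = (−(1/144)v − 1/144)(144v^3 − 1152v^2 − 4032v + 11520) + (−30v^2 − 60v + 240)
  144v^3 − 1152v^2 − 4032v + 11520 = (−(24/5)v + 48)(−30v^2 − 60v + 240) + (0)
Last nonzero remainder: −30v^2 − 60v + 240. Dividing through by −30 gives the monic gcd v^2 + 2v − 8.
Cancel v^2 + 2v − 8 from numerator and denominator to get the reduced form.

(−4v^3 − 8v^2 + 172v + 560)/(v^2 − 9v + 20)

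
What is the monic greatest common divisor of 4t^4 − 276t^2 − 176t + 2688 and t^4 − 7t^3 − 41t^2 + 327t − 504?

t^3 − 4t^2 − 53t + 168

By polynomial division,
  4t^4 − 276t^2 − 176t + 2688 = (4)(t^4 − 7t^3 − 41t^2 + 327t − 504) + (28t^3 − 112t^2 − 1484t + 4704)
  t^4 − 7t^3 − 41t^2 + 327t − 504 = ((1/28)t − 3/28)(28t^3 − 112t^2 − 1484t + 4704) + (0)
Last nonzero remainder: 28t^3 − 112t^2 − 1484t + 4704. Dividing through by 28 gives the monic gcd t^3 − 4t^2 − 53t + 168.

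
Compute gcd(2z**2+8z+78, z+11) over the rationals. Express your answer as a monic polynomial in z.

1

Repeated division with remainder:
  2z**2+8z+78 = (2z−14)(z+11) + (232)
  z+11 = ((1/232)z+11/232)(232) + (0)
The last nonzero remainder is the constant 232, so the polynomials are coprime and gcd = 1.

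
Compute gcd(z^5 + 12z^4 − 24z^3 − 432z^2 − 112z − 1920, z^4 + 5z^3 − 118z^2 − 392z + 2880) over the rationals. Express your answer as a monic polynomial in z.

Apply the Euclidean algorithm:
  z^5 + 12z^4 − 24z^3 − 432z^2 − 112z − 1920 = (z + 7)(z^4 + 5z^3 − 118z^2 − 392z + 2880) + (59z^3 + 786z^2 − 248z − 22080)
  z^4 + 5z^3 − 118z^2 − 392z + 2880 = ((1/59)z − 491/3481)(59z^3 + 786z^2 − 248z − 22080) + (−(10200/3481)z^2 − (183600/3481)z − 816000/3481)
  59z^3 + 786z^2 − 248z − 22080 = (−(205379/10200)z + 80063/850)(−(10200/3481)z^2 − (183600/3481)z − 816000/3481) + (0)
Last nonzero remainder: −(10200/3481)z^2 − (183600/3481)z − 816000/3481. Dividing through by −10200/3481 gives the monic gcd z^2 + 18z + 80.

z^2 + 18z + 80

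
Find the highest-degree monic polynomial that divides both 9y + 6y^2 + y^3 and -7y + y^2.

y

Euclidean algorithm in ℚ[y]:
  y^3 + 6y^2 + 9y = (y + 13)(y^2 - 7y) + (100y)
  y^2 - 7y = ((1/100)y - 7/100)(100y) + (0)
Last nonzero remainder: 100y. Dividing through by 100 gives the monic gcd y.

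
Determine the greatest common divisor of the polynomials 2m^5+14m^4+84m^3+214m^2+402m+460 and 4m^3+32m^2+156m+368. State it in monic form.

m^2+4m+23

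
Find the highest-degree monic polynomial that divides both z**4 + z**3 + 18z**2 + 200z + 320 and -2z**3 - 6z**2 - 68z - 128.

z + 2

Apply the Euclidean algorithm:
  z**4 + z**3 + 18z**2 + 200z + 320 = (-(1/2)z + 1)(-2z**3 - 6z**2 - 68z - 128) + (-10z**2 + 204z + 448)
  -2z**3 - 6z**2 - 68z - 128 = ((1/5)z + 117/25)(-10z**2 + 204z + 448) + (-(27808/25)z - 55616/25)
  -10z**2 + 204z + 448 = ((125/13904)z - 175/869)(-(27808/25)z - 55616/25) + (0)
Last nonzero remainder: -(27808/25)z - 55616/25. Dividing through by -27808/25 gives the monic gcd z + 2.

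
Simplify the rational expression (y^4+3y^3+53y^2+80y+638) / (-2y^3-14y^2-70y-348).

By polynomial division,
  y^4+3y^3+53y^2+80y+638 = (-(1/2)y+2)(-2y^3-14y^2-70y-348) + (46y^2+46y+1334)
  -2y^3-14y^2-70y-348 = (-(1/23)y-6/23)(46y^2+46y+1334) + (0)
Last nonzero remainder: 46y^2+46y+1334. Dividing through by 46 gives the monic gcd y^2+y+29.
Cancel y^2+y+29 from numerator and denominator to get the reduced form.

(-y^2-2y-22)/(2y+12)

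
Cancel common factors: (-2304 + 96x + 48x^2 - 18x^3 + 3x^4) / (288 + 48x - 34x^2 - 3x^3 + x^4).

(96 - 12x + 3x^2)/(-12 - x + x^2)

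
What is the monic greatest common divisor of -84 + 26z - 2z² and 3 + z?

1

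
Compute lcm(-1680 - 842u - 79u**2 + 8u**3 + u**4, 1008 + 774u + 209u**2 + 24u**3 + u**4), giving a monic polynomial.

-10080 - 6732u - 1316u**2 - 31u**3 + 14u**4 + u**5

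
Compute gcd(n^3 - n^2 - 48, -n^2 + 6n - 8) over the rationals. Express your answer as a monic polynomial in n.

n - 4

Euclidean algorithm in ℚ[n]:
  n^3 - n^2 - 48 = (-n - 5)(-n^2 + 6n - 8) + (22n - 88)
  -n^2 + 6n - 8 = (-(1/22)n + 1/11)(22n - 88) + (0)
Last nonzero remainder: 22n - 88. Dividing through by 22 gives the monic gcd n - 4.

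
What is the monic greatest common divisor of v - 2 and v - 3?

By polynomial division,
  v - 2 = (v - 3) + (1)
  v - 3 = (v - 3)(1) + (0)
The last nonzero remainder is the constant 1, so the polynomials are coprime and gcd = 1.

1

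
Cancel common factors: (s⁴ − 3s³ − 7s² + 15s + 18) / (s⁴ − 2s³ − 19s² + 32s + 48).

(s² − s − 6)/(s² − 16)

Euclidean algorithm in ℚ[s]:
  s⁴ − 3s³ − 7s² + 15s + 18 = (s⁴ − 2s³ − 19s² + 32s + 48) + (−s³ + 12s² − 17s − 30)
  s⁴ − 2s³ − 19s² + 32s + 48 = (−s − 10)(−s³ + 12s² − 17s − 30) + (84s² − 168s − 252)
  −s³ + 12s² − 17s − 30 = (−(1/84)s + 5/42)(84s² − 168s − 252) + (0)
Last nonzero remainder: 84s² − 168s − 252. Dividing through by 84 gives the monic gcd s² − 2s − 3.
Cancel s² − 2s − 3 from numerator and denominator to get the reduced form.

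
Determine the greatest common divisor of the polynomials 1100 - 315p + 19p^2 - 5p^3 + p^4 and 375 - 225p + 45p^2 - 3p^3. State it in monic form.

25 - 10p + p^2

Euclidean algorithm in ℚ[p]:
  p^4 - 5p^3 + 19p^2 - 315p + 1100 = (-(1/3)p - 10/3)(-3p^3 + 45p^2 - 225p + 375) + (94p^2 - 940p + 2350)
  -3p^3 + 45p^2 - 225p + 375 = (-(3/94)p + 15/94)(94p^2 - 940p + 2350) + (0)
Last nonzero remainder: 94p^2 - 940p + 2350. Dividing through by 94 gives the monic gcd p^2 - 10p + 25.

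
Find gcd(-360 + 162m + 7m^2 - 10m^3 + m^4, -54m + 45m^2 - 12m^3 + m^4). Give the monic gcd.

18 - 9m + m^2

Repeated division with remainder:
  m^4 - 10m^3 + 7m^2 + 162m - 360 = (m^4 - 12m^3 + 45m^2 - 54m) + (2m^3 - 38m^2 + 216m - 360)
  m^4 - 12m^3 + 45m^2 - 54m = ((1/2)m + 7/2)(2m^3 - 38m^2 + 216m - 360) + (70m^2 - 630m + 1260)
  2m^3 - 38m^2 + 216m - 360 = ((1/35)m - 2/7)(70m^2 - 630m + 1260) + (0)
Last nonzero remainder: 70m^2 - 630m + 1260. Dividing through by 70 gives the monic gcd m^2 - 9m + 18.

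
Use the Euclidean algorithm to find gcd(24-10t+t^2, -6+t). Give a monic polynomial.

-6+t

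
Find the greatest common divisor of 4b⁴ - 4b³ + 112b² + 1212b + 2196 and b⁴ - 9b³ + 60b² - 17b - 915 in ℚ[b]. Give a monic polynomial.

Euclidean algorithm in ℚ[b]:
  4b⁴ - 4b³ + 112b² + 1212b + 2196 = (4)(b⁴ - 9b³ + 60b² - 17b - 915) + (32b³ - 128b² + 1280b + 5856)
  b⁴ - 9b³ + 60b² - 17b - 915 = ((1/32)b - 5/32)(32b³ - 128b² + 1280b + 5856) + (0)
Last nonzero remainder: 32b³ - 128b² + 1280b + 5856. Dividing through by 32 gives the monic gcd b³ - 4b² + 40b + 183.

b³ - 4b² + 40b + 183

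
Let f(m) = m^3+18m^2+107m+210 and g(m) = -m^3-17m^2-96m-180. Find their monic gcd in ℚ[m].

m^2+11m+30

By polynomial division,
  m^3+18m^2+107m+210 = (-1)(-m^3-17m^2-96m-180) + (m^2+11m+30)
  -m^3-17m^2-96m-180 = (-m-6)(m^2+11m+30) + (0)
The last nonzero remainder m^2+11m+30 is already monic.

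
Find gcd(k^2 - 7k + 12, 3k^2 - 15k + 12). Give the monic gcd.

k - 4

Apply the Euclidean algorithm:
  k^2 - 7k + 12 = (1/3)(3k^2 - 15k + 12) + (-2k + 8)
  3k^2 - 15k + 12 = (-(3/2)k + 3/2)(-2k + 8) + (0)
Last nonzero remainder: -2k + 8. Dividing through by -2 gives the monic gcd k - 4.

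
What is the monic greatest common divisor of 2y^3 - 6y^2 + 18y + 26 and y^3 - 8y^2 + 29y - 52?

y^2 - 4y + 13

By polynomial division,
  2y^3 - 6y^2 + 18y + 26 = (2)(y^3 - 8y^2 + 29y - 52) + (10y^2 - 40y + 130)
  y^3 - 8y^2 + 29y - 52 = ((1/10)y - 2/5)(10y^2 - 40y + 130) + (0)
Last nonzero remainder: 10y^2 - 40y + 130. Dividing through by 10 gives the monic gcd y^2 - 4y + 13.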